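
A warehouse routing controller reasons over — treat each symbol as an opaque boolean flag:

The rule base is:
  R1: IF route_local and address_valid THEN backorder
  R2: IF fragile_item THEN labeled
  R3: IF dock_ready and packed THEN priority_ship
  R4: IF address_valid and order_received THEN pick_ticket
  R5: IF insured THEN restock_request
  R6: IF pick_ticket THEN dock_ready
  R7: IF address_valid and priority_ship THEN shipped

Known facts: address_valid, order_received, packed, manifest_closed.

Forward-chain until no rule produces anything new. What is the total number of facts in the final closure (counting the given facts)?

8

Round 1 — R4, derive pick_ticket.
Round 2 — R6, derive dock_ready.
Round 3 — R3, derive priority_ship.
Round 4 — R7, derive shipped.
Closure: {address_valid, dock_ready, manifest_closed, order_received, packed, pick_ticket, priority_ship, shipped} — 8 facts.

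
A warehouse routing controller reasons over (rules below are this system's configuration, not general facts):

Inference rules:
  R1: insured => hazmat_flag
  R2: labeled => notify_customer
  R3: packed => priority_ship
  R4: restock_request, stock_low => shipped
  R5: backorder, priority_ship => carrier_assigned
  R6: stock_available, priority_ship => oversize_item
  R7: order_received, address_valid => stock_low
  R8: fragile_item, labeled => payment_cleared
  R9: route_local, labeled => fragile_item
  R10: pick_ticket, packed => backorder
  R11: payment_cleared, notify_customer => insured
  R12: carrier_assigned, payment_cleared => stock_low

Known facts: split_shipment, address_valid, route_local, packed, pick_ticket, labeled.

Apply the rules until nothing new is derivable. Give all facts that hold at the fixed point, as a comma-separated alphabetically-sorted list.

address_valid, backorder, carrier_assigned, fragile_item, hazmat_flag, insured, labeled, notify_customer, packed, payment_cleared, pick_ticket, priority_ship, route_local, split_shipment, stock_low

Round 1 — R2, R3, R9, R10, derive notify_customer, priority_ship, fragile_item, backorder.
Round 2 — R5, R8, derive carrier_assigned, payment_cleared.
Round 3 — R11, R12, derive insured, stock_low.
Round 4 — R1, derive hazmat_flag.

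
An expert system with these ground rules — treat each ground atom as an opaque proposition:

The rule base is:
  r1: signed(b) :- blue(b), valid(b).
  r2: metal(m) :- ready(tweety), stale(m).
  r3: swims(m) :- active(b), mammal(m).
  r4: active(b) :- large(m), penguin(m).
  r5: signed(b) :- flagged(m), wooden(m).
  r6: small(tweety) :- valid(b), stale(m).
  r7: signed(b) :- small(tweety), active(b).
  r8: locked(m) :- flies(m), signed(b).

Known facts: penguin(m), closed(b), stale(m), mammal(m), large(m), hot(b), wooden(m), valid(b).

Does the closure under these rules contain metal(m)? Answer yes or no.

Round 1 — r4, r6, derive active(b), small(tweety).
Round 2 — r3, r7, derive swims(m), signed(b).
Fixed point reached. metal(m) is concluded only by r2; r2 needs ready(tweety) (never derived).

no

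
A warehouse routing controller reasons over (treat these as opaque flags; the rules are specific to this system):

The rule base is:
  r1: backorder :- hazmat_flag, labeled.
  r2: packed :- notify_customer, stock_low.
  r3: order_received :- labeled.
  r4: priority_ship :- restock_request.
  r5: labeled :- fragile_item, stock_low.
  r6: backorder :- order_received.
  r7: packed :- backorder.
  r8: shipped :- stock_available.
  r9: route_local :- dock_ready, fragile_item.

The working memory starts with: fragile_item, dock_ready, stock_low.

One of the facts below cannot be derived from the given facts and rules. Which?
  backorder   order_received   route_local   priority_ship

priority_ship

Round 1: r5 [labeled :- fragile_item, stock_low.]; r9 [route_local :- dock_ready, fragile_item.]. Adds labeled, route_local.
Round 2: r3 [order_received :- labeled.]. Adds order_received.
Round 3: r6 [backorder :- order_received.]. Adds backorder.
Round 4: r7 [packed :- backorder.]. Adds packed.
Derived: order_received (round 2), backorder (round 3), route_local (round 1). priority_ship never appears in any round.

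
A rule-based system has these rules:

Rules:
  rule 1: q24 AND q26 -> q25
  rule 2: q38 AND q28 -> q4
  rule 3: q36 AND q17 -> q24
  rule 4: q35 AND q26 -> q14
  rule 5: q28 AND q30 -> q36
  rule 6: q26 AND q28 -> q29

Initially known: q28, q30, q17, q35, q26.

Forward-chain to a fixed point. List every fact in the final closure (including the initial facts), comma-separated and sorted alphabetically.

q14, q17, q24, q25, q26, q28, q29, q30, q35, q36

Round 1: rule 4 [q35 AND q26 -> q14]; rule 5 [q28 AND q30 -> q36]; rule 6 [q26 AND q28 -> q29]. New: q14, q36, q29.
Round 2: rule 3 [q36 AND q17 -> q24]. New: q24.
Round 3: rule 1 [q24 AND q26 -> q25]. New: q25.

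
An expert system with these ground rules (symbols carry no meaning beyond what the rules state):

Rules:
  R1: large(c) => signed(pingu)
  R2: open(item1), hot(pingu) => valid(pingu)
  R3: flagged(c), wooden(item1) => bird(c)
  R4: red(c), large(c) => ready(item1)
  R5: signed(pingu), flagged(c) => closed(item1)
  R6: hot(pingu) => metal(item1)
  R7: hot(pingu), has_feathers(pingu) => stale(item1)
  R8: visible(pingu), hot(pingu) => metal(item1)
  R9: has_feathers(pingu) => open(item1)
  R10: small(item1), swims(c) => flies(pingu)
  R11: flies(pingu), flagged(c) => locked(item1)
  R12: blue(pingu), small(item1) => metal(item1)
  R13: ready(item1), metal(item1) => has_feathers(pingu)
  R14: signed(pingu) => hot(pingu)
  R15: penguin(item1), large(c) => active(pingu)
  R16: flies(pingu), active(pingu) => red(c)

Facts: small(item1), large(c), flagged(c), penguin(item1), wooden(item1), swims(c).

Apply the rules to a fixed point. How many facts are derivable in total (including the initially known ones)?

20

[1] R1 [large(c) => signed(pingu)]; R3 [flagged(c), wooden(item1) => bird(c)]; R10 [small(item1), swims(c) => flies(pingu)]; R15 [penguin(item1), large(c) => active(pingu)]. ⇒ new: signed(pingu), bird(c), flies(pingu), active(pingu).
[2] R5 [signed(pingu), flagged(c) => closed(item1)]; R11 [flies(pingu), flagged(c) => locked(item1)]; R14 [signed(pingu) => hot(pingu)]; R16 [flies(pingu), active(pingu) => red(c)]. ⇒ new: closed(item1), locked(item1), hot(pingu), red(c).
[3] R4 [red(c), large(c) => ready(item1)]; R6 [hot(pingu) => metal(item1)]. ⇒ new: ready(item1), metal(item1).
[4] R13 [ready(item1), metal(item1) => has_feathers(pingu)]. ⇒ new: has_feathers(pingu).
[5] R7 [hot(pingu), has_feathers(pingu) => stale(item1)]; R9 [has_feathers(pingu) => open(item1)]. ⇒ new: stale(item1), open(item1).
[6] R2 [open(item1), hot(pingu) => valid(pingu)]. ⇒ new: valid(pingu).
Closure: {active(pingu), bird(c), closed(item1), flagged(c), flies(pingu), has_feathers(pingu), hot(pingu), large(c), locked(item1), metal(item1), open(item1), penguin(item1), ready(item1), red(c), signed(pingu), small(item1), stale(item1), swims(c), valid(pingu), wooden(item1)} — 20 facts.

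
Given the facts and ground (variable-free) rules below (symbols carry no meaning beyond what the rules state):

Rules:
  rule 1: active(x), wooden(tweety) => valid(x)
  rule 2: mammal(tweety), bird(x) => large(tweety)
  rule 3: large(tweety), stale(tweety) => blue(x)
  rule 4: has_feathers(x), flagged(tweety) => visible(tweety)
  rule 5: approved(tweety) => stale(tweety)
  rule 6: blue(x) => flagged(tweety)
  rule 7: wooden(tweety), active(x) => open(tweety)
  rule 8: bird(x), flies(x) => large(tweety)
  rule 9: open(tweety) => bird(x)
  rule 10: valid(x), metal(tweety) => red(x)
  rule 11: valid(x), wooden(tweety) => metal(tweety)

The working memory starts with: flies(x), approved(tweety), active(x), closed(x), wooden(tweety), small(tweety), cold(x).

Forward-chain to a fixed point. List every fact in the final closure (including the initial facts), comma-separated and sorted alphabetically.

Round 1 — rule 1, rule 5, rule 7, derive valid(x), stale(tweety), open(tweety).
Round 2 — rule 9, rule 11, derive bird(x), metal(tweety).
Round 3 — rule 8, rule 10, derive large(tweety), red(x).
Round 4 — rule 3, derive blue(x).
Round 5 — rule 6, derive flagged(tweety).

active(x), approved(tweety), bird(x), blue(x), closed(x), cold(x), flagged(tweety), flies(x), large(tweety), metal(tweety), open(tweety), red(x), small(tweety), stale(tweety), valid(x), wooden(tweety)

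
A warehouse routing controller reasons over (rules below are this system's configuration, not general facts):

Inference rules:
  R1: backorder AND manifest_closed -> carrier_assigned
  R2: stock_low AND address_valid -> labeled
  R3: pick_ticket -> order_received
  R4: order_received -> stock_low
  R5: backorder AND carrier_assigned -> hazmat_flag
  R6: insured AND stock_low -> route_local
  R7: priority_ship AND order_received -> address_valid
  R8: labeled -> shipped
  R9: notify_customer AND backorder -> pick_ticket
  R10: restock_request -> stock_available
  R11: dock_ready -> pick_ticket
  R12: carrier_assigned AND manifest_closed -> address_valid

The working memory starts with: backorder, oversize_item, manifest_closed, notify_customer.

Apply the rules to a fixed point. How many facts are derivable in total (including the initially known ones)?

12

Round 1 fires R1, R9, giving carrier_assigned, pick_ticket.
Round 2 fires R3, R5, R12, giving order_received, hazmat_flag, address_valid.
Round 3 fires R4, giving stock_low.
Round 4 fires R2, giving labeled.
Round 5 fires R8, giving shipped.
Closure: {address_valid, backorder, carrier_assigned, hazmat_flag, labeled, manifest_closed, notify_customer, order_received, oversize_item, pick_ticket, shipped, stock_low} — 12 facts.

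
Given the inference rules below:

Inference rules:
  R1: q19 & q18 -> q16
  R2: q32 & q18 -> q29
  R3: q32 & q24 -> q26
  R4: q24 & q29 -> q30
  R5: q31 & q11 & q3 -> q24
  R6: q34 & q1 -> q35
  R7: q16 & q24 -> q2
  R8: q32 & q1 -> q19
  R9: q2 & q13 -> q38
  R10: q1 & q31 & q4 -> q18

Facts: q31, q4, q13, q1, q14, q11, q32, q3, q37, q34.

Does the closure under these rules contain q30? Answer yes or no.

yes

Round 1: R5 [q31 & q11 & q3 -> q24]; R6 [q34 & q1 -> q35]; R8 [q32 & q1 -> q19]; R10 [q1 & q31 & q4 -> q18]. New: q24, q35, q19, q18.
Round 2: R1 [q19 & q18 -> q16]; R2 [q32 & q18 -> q29]; R3 [q32 & q24 -> q26]. New: q16, q29, q26.
Round 3: R4 [q24 & q29 -> q30]; R7 [q16 & q24 -> q2]. New: q30, q2.
Round 4: R9 [q2 & q13 -> q38]. New: q38.
q30 appears in round 3, so it is derivable.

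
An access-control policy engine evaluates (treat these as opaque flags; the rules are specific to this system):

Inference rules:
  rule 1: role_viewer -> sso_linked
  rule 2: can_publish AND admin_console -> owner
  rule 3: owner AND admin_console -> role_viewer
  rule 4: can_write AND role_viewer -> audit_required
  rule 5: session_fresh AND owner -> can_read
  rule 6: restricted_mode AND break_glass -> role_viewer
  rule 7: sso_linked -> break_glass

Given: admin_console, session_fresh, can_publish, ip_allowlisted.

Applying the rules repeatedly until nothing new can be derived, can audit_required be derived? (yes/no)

no

Round 1 — rule 2, derive owner.
Round 2 — rule 3, rule 5, derive role_viewer, can_read.
Round 3 — rule 1, derive sso_linked.
Round 4 — rule 7, derive break_glass.
Fixed point reached. audit_required is concluded only by rule 4; rule 4 needs can_write (never derived).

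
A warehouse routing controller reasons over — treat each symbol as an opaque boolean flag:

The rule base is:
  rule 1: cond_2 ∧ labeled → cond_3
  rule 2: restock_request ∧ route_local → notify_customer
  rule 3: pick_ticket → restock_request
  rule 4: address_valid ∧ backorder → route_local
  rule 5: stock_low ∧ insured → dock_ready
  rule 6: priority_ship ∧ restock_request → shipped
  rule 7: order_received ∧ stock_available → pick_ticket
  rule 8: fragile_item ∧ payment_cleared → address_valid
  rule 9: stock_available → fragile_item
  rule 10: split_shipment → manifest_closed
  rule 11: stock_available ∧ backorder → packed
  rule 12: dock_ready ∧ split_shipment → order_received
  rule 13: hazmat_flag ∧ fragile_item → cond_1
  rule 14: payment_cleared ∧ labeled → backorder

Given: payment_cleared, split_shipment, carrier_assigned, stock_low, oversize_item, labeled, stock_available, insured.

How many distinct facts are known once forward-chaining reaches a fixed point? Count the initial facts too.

Round 1 fires rule 5, rule 9, rule 10, rule 14, giving dock_ready, fragile_item, manifest_closed, backorder.
Round 2 fires rule 8, rule 11, rule 12, giving address_valid, packed, order_received.
Round 3 fires rule 4, rule 7, giving route_local, pick_ticket.
Round 4 fires rule 3, giving restock_request.
Round 5 fires rule 2, giving notify_customer.
Closure: {address_valid, backorder, carrier_assigned, dock_ready, fragile_item, insured, labeled, manifest_closed, notify_customer, order_received, oversize_item, packed, payment_cleared, pick_ticket, restock_request, route_local, split_shipment, stock_available, stock_low} — 19 facts.

19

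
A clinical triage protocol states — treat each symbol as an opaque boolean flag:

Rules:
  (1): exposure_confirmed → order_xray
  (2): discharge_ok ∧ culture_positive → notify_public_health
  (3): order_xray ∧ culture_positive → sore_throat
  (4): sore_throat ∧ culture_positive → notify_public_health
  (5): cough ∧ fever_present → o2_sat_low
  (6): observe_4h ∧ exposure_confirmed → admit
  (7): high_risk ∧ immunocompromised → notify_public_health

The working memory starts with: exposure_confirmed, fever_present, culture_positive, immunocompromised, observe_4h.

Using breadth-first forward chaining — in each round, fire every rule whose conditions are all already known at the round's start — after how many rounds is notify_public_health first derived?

3

Round 1: (1) [exposure_confirmed → order_xray]; (6) [observe_4h ∧ exposure_confirmed → admit]. New: order_xray, admit.
Round 2: (3) [order_xray ∧ culture_positive → sore_throat]. New: sore_throat.
Round 3: (4) [sore_throat ∧ culture_positive → notify_public_health]. New: notify_public_health.
notify_public_health first appears in round 3.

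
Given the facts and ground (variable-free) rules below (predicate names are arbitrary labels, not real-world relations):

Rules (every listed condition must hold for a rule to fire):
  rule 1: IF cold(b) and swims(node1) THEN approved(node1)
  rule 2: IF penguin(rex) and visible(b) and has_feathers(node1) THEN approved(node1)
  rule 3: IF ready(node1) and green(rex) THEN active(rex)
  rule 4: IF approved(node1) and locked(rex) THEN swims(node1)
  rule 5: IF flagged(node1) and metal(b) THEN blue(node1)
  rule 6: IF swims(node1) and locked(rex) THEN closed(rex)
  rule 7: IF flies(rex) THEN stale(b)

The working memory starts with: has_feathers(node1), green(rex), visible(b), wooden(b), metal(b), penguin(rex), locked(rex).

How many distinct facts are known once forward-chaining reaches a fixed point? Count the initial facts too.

10

Round 1 — rule 2, derive approved(node1).
Round 2 — rule 4, derive swims(node1).
Round 3 — rule 6, derive closed(rex).
Closure: {approved(node1), closed(rex), green(rex), has_feathers(node1), locked(rex), metal(b), penguin(rex), swims(node1), visible(b), wooden(b)} — 10 facts.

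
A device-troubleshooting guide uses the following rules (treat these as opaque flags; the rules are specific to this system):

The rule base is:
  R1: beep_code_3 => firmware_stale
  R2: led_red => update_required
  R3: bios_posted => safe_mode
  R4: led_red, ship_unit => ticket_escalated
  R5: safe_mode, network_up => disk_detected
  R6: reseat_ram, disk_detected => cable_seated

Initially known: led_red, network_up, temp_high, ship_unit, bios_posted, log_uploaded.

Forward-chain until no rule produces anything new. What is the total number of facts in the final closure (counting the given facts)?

Round 1: R2 [led_red => update_required]; R3 [bios_posted => safe_mode]; R4 [led_red, ship_unit => ticket_escalated]. New: update_required, safe_mode, ticket_escalated.
Round 2: R5 [safe_mode, network_up => disk_detected]. New: disk_detected.
Closure: {bios_posted, disk_detected, led_red, log_uploaded, network_up, safe_mode, ship_unit, temp_high, ticket_escalated, update_required} — 10 facts.

10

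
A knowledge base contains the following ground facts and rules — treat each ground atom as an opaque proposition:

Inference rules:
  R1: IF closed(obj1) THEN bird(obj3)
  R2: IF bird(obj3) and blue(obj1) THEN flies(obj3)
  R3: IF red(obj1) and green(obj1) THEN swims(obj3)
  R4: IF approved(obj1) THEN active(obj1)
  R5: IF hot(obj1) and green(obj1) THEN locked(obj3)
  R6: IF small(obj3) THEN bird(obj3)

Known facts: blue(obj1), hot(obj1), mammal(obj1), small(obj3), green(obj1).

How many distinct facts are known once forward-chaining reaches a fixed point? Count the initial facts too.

8

Round 1 fires R5, R6, giving locked(obj3), bird(obj3).
Round 2 fires R2, giving flies(obj3).
Closure: {bird(obj3), blue(obj1), flies(obj3), green(obj1), hot(obj1), locked(obj3), mammal(obj1), small(obj3)} — 8 facts.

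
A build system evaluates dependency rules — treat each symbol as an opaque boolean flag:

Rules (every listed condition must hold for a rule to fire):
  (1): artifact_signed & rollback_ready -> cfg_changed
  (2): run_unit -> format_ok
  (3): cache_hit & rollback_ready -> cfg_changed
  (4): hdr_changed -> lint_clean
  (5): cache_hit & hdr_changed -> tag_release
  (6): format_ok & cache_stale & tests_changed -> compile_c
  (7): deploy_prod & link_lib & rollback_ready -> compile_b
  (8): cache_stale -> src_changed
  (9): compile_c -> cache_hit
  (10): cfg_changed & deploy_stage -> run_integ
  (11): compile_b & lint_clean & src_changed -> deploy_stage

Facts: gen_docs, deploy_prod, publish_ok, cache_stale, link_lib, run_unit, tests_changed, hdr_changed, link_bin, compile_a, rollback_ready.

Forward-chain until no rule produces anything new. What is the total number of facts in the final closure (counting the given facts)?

[1] (2) [run_unit -> format_ok]; (4) [hdr_changed -> lint_clean]; (7) [deploy_prod & link_lib & rollback_ready -> compile_b]; (8) [cache_stale -> src_changed]. ⇒ new: format_ok, lint_clean, compile_b, src_changed.
[2] (6) [format_ok & cache_stale & tests_changed -> compile_c]; (11) [compile_b & lint_clean & src_changed -> deploy_stage]. ⇒ new: compile_c, deploy_stage.
[3] (9) [compile_c -> cache_hit]. ⇒ new: cache_hit.
[4] (3) [cache_hit & rollback_ready -> cfg_changed]; (5) [cache_hit & hdr_changed -> tag_release]. ⇒ new: cfg_changed, tag_release.
[5] (10) [cfg_changed & deploy_stage -> run_integ]. ⇒ new: run_integ.
Closure: {cache_hit, cache_stale, cfg_changed, compile_a, compile_b, compile_c, deploy_prod, deploy_stage, format_ok, gen_docs, hdr_changed, link_bin, link_lib, lint_clean, publish_ok, rollback_ready, run_integ, run_unit, src_changed, tag_release, tests_changed} — 21 facts.

21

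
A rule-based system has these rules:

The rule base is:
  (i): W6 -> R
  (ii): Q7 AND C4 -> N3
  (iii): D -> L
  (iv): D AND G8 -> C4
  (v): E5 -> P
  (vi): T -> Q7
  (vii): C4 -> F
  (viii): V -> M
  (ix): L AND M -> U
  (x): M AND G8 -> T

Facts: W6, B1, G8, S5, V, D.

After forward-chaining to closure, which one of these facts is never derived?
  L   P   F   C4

Round 1 — (i), (iii), (iv), (viii), derive R, L, C4, M.
Round 2 — (vii), (ix), (x), derive F, U, T.
Round 3 — (vi), derive Q7.
Round 4 — (ii), derive N3.
Derived: L (round 1), C4 (round 1), F (round 2). P never appears in any round.

P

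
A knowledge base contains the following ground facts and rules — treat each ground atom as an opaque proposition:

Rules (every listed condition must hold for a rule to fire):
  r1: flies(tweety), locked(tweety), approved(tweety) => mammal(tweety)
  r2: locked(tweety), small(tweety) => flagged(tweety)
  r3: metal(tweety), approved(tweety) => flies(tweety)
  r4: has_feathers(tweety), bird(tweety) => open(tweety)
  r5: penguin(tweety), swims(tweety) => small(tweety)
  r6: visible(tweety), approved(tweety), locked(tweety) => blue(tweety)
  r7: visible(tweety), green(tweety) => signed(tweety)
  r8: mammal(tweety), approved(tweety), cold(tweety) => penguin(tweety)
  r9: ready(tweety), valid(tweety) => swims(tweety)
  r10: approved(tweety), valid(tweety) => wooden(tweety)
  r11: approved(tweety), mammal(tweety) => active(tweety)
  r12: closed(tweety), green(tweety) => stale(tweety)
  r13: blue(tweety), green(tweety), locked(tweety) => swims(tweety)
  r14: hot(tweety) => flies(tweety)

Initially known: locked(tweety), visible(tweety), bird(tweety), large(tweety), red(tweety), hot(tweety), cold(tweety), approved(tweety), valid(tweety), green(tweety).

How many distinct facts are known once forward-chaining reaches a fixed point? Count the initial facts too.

Round 1 — r6, r7, r10, r14, derive blue(tweety), signed(tweety), wooden(tweety), flies(tweety).
Round 2 — r1, r13, derive mammal(tweety), swims(tweety).
Round 3 — r8, r11, derive penguin(tweety), active(tweety).
Round 4 — r5, derive small(tweety).
Round 5 — r2, derive flagged(tweety).
Closure: {active(tweety), approved(tweety), bird(tweety), blue(tweety), cold(tweety), flagged(tweety), flies(tweety), green(tweety), hot(tweety), large(tweety), locked(tweety), mammal(tweety), penguin(tweety), red(tweety), signed(tweety), small(tweety), swims(tweety), valid(tweety), visible(tweety), wooden(tweety)} — 20 facts.

20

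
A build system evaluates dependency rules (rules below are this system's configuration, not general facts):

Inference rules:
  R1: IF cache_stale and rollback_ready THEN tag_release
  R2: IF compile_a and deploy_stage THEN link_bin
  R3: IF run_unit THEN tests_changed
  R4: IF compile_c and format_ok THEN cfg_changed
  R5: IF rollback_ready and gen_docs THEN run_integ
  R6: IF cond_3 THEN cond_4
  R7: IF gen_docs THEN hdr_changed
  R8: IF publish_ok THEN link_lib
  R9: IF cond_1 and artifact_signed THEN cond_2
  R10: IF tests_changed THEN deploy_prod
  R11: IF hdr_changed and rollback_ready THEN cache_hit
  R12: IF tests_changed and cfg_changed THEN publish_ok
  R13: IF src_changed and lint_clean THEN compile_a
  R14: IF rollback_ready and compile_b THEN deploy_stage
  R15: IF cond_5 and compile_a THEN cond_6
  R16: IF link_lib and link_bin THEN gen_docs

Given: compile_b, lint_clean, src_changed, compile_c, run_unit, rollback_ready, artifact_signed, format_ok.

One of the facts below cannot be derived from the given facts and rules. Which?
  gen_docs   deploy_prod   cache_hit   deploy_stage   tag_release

Round 1: R3 [IF run_unit THEN tests_changed]; R4 [IF compile_c and format_ok THEN cfg_changed]; R13 [IF src_changed and lint_clean THEN compile_a]; R14 [IF rollback_ready and compile_b THEN deploy_stage]. New: tests_changed, cfg_changed, compile_a, deploy_stage.
Round 2: R2 [IF compile_a and deploy_stage THEN link_bin]; R10 [IF tests_changed THEN deploy_prod]; R12 [IF tests_changed and cfg_changed THEN publish_ok]. New: link_bin, deploy_prod, publish_ok.
Round 3: R8 [IF publish_ok THEN link_lib]. New: link_lib.
Round 4: R16 [IF link_lib and link_bin THEN gen_docs]. New: gen_docs.
Round 5: R5 [IF rollback_ready and gen_docs THEN run_integ]; R7 [IF gen_docs THEN hdr_changed]. New: run_integ, hdr_changed.
Round 6: R11 [IF hdr_changed and rollback_ready THEN cache_hit]. New: cache_hit.
Derived: deploy_prod (round 2), gen_docs (round 4), deploy_stage (round 1), cache_hit (round 6). tag_release never appears in any round.

tag_release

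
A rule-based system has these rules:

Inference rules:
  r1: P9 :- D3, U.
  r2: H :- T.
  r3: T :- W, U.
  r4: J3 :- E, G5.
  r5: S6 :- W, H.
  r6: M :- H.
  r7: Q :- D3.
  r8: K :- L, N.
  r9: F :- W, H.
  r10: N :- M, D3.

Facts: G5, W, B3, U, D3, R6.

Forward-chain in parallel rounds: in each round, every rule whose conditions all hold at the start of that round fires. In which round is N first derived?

Round 1: r1 [P9 :- D3, U.]; r3 [T :- W, U.]; r7 [Q :- D3.]. Adds P9, T, Q.
Round 2: r2 [H :- T.]. Adds H.
Round 3: r5 [S6 :- W, H.]; r6 [M :- H.]; r9 [F :- W, H.]. Adds S6, M, F.
Round 4: r10 [N :- M, D3.]. Adds N.
N first appears in round 4.

4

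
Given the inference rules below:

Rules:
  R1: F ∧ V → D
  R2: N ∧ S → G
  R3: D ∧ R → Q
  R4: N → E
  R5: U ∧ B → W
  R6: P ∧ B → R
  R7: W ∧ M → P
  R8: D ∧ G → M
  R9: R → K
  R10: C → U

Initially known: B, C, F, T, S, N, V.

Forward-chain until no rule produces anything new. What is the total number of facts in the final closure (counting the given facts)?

17

Round 1 fires R1, R2, R4, R10, giving D, G, E, U.
Round 2 fires R5, R8, giving W, M.
Round 3 fires R7, giving P.
Round 4 fires R6, giving R.
Round 5 fires R3, R9, giving Q, K.
Closure: {B, C, D, E, F, G, K, M, N, P, Q, R, S, T, U, V, W} — 17 facts.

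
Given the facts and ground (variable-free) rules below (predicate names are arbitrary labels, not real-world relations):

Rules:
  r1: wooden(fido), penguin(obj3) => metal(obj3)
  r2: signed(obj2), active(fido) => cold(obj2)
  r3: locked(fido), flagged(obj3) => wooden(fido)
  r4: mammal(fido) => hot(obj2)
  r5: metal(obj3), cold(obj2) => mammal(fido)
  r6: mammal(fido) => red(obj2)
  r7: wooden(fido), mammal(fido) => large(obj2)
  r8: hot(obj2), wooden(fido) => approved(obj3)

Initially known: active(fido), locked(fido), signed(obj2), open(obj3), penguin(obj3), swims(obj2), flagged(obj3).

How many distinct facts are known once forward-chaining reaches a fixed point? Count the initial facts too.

Round 1: r2 [signed(obj2), active(fido) => cold(obj2)]; r3 [locked(fido), flagged(obj3) => wooden(fido)]. Adds cold(obj2), wooden(fido).
Round 2: r1 [wooden(fido), penguin(obj3) => metal(obj3)]. Adds metal(obj3).
Round 3: r5 [metal(obj3), cold(obj2) => mammal(fido)]. Adds mammal(fido).
Round 4: r4 [mammal(fido) => hot(obj2)]; r6 [mammal(fido) => red(obj2)]; r7 [wooden(fido), mammal(fido) => large(obj2)]. Adds hot(obj2), red(obj2), large(obj2).
Round 5: r8 [hot(obj2), wooden(fido) => approved(obj3)]. Adds approved(obj3).
Closure: {active(fido), approved(obj3), cold(obj2), flagged(obj3), hot(obj2), large(obj2), locked(fido), mammal(fido), metal(obj3), open(obj3), penguin(obj3), red(obj2), signed(obj2), swims(obj2), wooden(fido)} — 15 facts.

15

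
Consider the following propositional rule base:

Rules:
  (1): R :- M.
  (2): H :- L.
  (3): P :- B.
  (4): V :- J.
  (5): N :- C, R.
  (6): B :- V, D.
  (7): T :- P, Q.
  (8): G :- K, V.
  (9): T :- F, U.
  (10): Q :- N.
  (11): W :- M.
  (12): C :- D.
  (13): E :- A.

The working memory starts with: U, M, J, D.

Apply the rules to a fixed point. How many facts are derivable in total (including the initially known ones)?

13

Round 1 — (1), (4), (11), (12), derive R, V, W, C.
Round 2 — (5), (6), derive N, B.
Round 3 — (3), (10), derive P, Q.
Round 4 — (7), derive T.
Closure: {B, C, D, J, M, N, P, Q, R, T, U, V, W} — 13 facts.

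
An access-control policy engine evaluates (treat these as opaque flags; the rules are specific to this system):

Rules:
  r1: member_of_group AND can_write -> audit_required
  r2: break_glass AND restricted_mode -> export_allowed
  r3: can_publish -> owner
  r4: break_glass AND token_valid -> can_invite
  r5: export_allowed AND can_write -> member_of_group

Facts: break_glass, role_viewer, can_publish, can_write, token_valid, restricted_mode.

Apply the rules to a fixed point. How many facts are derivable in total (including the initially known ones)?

11

Round 1 — r2, r3, r4, derive export_allowed, owner, can_invite.
Round 2 — r5, derive member_of_group.
Round 3 — r1, derive audit_required.
Closure: {audit_required, break_glass, can_invite, can_publish, can_write, export_allowed, member_of_group, owner, restricted_mode, role_viewer, token_valid} — 11 facts.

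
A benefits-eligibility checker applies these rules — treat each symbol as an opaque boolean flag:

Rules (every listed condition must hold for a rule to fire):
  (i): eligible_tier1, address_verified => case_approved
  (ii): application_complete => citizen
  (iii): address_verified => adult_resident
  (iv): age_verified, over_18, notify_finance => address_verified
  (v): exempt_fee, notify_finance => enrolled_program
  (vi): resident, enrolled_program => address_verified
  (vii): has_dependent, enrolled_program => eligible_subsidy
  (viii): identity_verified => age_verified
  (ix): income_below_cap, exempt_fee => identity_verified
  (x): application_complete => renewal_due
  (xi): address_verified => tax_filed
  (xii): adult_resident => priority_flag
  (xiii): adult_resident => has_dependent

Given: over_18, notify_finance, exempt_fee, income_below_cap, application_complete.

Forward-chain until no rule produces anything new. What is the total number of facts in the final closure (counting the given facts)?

[1] (ii) [application_complete => citizen]; (v) [exempt_fee, notify_finance => enrolled_program]; (ix) [income_below_cap, exempt_fee => identity_verified]; (x) [application_complete => renewal_due]. ⇒ new: citizen, enrolled_program, identity_verified, renewal_due.
[2] (viii) [identity_verified => age_verified]. ⇒ new: age_verified.
[3] (iv) [age_verified, over_18, notify_finance => address_verified]. ⇒ new: address_verified.
[4] (iii) [address_verified => adult_resident]; (xi) [address_verified => tax_filed]. ⇒ new: adult_resident, tax_filed.
[5] (xii) [adult_resident => priority_flag]; (xiii) [adult_resident => has_dependent]. ⇒ new: priority_flag, has_dependent.
[6] (vii) [has_dependent, enrolled_program => eligible_subsidy]. ⇒ new: eligible_subsidy.
Closure: {address_verified, adult_resident, age_verified, application_complete, citizen, eligible_subsidy, enrolled_program, exempt_fee, has_dependent, identity_verified, income_below_cap, notify_finance, over_18, priority_flag, renewal_due, tax_filed} — 16 facts.

16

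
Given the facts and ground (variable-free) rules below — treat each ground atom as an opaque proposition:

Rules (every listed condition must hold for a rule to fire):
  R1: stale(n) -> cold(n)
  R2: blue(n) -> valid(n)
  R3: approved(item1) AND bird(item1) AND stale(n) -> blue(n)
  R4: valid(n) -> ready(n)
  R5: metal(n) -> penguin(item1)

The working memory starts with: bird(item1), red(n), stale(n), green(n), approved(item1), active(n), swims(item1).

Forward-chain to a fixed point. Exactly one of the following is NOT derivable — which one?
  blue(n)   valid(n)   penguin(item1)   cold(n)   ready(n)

Round 1 — R1, R3, derive cold(n), blue(n).
Round 2 — R2, derive valid(n).
Round 3 — R4, derive ready(n).
Derived: blue(n) (round 1), cold(n) (round 1), ready(n) (round 3), valid(n) (round 2). penguin(item1) never appears in any round.

penguin(item1)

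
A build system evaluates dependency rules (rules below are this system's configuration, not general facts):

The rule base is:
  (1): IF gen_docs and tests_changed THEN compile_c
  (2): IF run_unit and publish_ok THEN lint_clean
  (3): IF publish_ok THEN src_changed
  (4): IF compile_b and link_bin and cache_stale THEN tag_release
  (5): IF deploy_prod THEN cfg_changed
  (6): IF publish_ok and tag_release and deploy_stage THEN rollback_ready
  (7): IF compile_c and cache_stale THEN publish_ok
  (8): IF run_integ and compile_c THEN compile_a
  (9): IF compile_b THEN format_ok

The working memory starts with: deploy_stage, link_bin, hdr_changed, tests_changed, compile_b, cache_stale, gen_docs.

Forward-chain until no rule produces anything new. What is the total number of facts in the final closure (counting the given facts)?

13

Round 1 fires (1), (4), (9), giving compile_c, tag_release, format_ok.
Round 2 fires (7), giving publish_ok.
Round 3 fires (3), (6), giving src_changed, rollback_ready.
Closure: {cache_stale, compile_b, compile_c, deploy_stage, format_ok, gen_docs, hdr_changed, link_bin, publish_ok, rollback_ready, src_changed, tag_release, tests_changed} — 13 facts.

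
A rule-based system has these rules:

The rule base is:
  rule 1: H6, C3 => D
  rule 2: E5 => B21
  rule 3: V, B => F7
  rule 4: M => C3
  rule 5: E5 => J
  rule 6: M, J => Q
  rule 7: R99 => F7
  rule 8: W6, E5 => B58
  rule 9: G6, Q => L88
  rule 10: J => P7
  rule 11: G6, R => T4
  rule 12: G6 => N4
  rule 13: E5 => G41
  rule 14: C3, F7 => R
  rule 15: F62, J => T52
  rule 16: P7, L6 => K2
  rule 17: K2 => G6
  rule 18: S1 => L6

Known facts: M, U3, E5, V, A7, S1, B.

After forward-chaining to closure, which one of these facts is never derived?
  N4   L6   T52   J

Round 1: rule 2 [E5 => B21]; rule 3 [V, B => F7]; rule 4 [M => C3]; rule 5 [E5 => J]; rule 13 [E5 => G41]; rule 18 [S1 => L6]. Adds B21, F7, C3, J, G41, L6.
Round 2: rule 6 [M, J => Q]; rule 10 [J => P7]; rule 14 [C3, F7 => R]. Adds Q, P7, R.
Round 3: rule 16 [P7, L6 => K2]. Adds K2.
Round 4: rule 17 [K2 => G6]. Adds G6.
Round 5: rule 9 [G6, Q => L88]; rule 11 [G6, R => T4]; rule 12 [G6 => N4]. Adds L88, T4, N4.
Derived: J (round 1), N4 (round 5), L6 (round 1). T52 never appears in any round.

T52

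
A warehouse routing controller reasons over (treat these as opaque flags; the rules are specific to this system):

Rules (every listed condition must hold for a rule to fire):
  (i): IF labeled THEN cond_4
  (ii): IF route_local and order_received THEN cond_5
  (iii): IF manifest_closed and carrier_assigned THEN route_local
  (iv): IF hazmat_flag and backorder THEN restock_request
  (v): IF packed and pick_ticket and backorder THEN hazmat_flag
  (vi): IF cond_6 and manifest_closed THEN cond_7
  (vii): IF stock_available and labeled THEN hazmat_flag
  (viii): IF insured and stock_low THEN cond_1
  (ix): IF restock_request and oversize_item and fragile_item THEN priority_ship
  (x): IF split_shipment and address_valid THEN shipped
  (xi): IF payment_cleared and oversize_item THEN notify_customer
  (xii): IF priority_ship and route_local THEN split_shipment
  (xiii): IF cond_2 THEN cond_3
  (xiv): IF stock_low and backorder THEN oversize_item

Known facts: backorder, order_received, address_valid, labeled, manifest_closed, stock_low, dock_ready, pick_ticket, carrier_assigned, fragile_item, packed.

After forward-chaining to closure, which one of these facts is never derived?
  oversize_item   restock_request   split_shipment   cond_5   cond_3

Round 1: (i) [IF labeled THEN cond_4]; (iii) [IF manifest_closed and carrier_assigned THEN route_local]; (v) [IF packed and pick_ticket and backorder THEN hazmat_flag]; (xiv) [IF stock_low and backorder THEN oversize_item]. New: cond_4, route_local, hazmat_flag, oversize_item.
Round 2: (ii) [IF route_local and order_received THEN cond_5]; (iv) [IF hazmat_flag and backorder THEN restock_request]. New: cond_5, restock_request.
Round 3: (ix) [IF restock_request and oversize_item and fragile_item THEN priority_ship]. New: priority_ship.
Round 4: (xii) [IF priority_ship and route_local THEN split_shipment]. New: split_shipment.
Round 5: (x) [IF split_shipment and address_valid THEN shipped]. New: shipped.
Derived: cond_5 (round 2), split_shipment (round 4), restock_request (round 2), oversize_item (round 1). cond_3 never appears in any round.

cond_3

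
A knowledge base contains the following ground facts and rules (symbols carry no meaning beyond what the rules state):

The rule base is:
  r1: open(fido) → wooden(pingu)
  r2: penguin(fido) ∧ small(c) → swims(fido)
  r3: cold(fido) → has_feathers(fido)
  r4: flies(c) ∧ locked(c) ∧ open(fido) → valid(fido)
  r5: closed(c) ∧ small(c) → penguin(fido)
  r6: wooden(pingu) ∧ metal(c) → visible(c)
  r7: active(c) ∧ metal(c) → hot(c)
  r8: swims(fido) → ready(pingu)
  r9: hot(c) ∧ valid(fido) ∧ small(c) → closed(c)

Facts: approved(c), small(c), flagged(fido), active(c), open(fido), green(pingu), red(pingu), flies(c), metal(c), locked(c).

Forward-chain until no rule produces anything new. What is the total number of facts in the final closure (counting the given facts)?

18

Round 1: r1 [open(fido) → wooden(pingu)]; r4 [flies(c) ∧ locked(c) ∧ open(fido) → valid(fido)]; r7 [active(c) ∧ metal(c) → hot(c)]. New: wooden(pingu), valid(fido), hot(c).
Round 2: r6 [wooden(pingu) ∧ metal(c) → visible(c)]; r9 [hot(c) ∧ valid(fido) ∧ small(c) → closed(c)]. New: visible(c), closed(c).
Round 3: r5 [closed(c) ∧ small(c) → penguin(fido)]. New: penguin(fido).
Round 4: r2 [penguin(fido) ∧ small(c) → swims(fido)]. New: swims(fido).
Round 5: r8 [swims(fido) → ready(pingu)]. New: ready(pingu).
Closure: {active(c), approved(c), closed(c), flagged(fido), flies(c), green(pingu), hot(c), locked(c), metal(c), open(fido), penguin(fido), ready(pingu), red(pingu), small(c), swims(fido), valid(fido), visible(c), wooden(pingu)} — 18 facts.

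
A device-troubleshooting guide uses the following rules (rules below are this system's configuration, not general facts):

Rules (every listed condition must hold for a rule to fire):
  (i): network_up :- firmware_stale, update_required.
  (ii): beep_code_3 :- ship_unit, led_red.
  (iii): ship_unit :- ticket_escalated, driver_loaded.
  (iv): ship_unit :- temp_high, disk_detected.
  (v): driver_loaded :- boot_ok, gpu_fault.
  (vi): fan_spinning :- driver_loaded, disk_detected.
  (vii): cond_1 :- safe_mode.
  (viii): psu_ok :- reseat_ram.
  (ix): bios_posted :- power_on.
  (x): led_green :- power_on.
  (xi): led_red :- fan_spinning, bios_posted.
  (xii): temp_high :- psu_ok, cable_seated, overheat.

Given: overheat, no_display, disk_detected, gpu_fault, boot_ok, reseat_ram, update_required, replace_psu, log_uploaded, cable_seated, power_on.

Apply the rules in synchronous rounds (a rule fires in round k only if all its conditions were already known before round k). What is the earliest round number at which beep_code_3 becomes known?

Round 1: (v) [driver_loaded :- boot_ok, gpu_fault.]; (viii) [psu_ok :- reseat_ram.]; (ix) [bios_posted :- power_on.]; (x) [led_green :- power_on.]. New: driver_loaded, psu_ok, bios_posted, led_green.
Round 2: (vi) [fan_spinning :- driver_loaded, disk_detected.]; (xii) [temp_high :- psu_ok, cable_seated, overheat.]. New: fan_spinning, temp_high.
Round 3: (iv) [ship_unit :- temp_high, disk_detected.]; (xi) [led_red :- fan_spinning, bios_posted.]. New: ship_unit, led_red.
Round 4: (ii) [beep_code_3 :- ship_unit, led_red.]. New: beep_code_3.
beep_code_3 first appears in round 4.

4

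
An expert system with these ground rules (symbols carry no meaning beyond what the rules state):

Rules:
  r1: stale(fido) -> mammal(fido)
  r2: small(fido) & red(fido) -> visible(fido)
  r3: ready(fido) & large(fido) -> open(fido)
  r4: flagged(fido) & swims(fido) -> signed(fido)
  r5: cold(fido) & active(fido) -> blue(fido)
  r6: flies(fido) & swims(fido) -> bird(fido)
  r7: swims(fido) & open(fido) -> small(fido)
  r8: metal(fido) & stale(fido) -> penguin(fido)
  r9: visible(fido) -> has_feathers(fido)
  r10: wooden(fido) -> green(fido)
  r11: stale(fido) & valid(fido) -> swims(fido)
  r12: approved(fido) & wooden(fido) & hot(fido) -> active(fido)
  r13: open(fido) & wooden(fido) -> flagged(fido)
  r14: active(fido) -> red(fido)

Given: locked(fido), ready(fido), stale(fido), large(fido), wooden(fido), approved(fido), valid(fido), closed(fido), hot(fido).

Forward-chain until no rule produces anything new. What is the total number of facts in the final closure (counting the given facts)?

[1] r1 [stale(fido) -> mammal(fido)]; r3 [ready(fido) & large(fido) -> open(fido)]; r10 [wooden(fido) -> green(fido)]; r11 [stale(fido) & valid(fido) -> swims(fido)]; r12 [approved(fido) & wooden(fido) & hot(fido) -> active(fido)]. ⇒ new: mammal(fido), open(fido), green(fido), swims(fido), active(fido).
[2] r7 [swims(fido) & open(fido) -> small(fido)]; r13 [open(fido) & wooden(fido) -> flagged(fido)]; r14 [active(fido) -> red(fido)]. ⇒ new: small(fido), flagged(fido), red(fido).
[3] r2 [small(fido) & red(fido) -> visible(fido)]; r4 [flagged(fido) & swims(fido) -> signed(fido)]. ⇒ new: visible(fido), signed(fido).
[4] r9 [visible(fido) -> has_feathers(fido)]. ⇒ new: has_feathers(fido).
Closure: {active(fido), approved(fido), closed(fido), flagged(fido), green(fido), has_feathers(fido), hot(fido), large(fido), locked(fido), mammal(fido), open(fido), ready(fido), red(fido), signed(fido), small(fido), stale(fido), swims(fido), valid(fido), visible(fido), wooden(fido)} — 20 facts.

20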